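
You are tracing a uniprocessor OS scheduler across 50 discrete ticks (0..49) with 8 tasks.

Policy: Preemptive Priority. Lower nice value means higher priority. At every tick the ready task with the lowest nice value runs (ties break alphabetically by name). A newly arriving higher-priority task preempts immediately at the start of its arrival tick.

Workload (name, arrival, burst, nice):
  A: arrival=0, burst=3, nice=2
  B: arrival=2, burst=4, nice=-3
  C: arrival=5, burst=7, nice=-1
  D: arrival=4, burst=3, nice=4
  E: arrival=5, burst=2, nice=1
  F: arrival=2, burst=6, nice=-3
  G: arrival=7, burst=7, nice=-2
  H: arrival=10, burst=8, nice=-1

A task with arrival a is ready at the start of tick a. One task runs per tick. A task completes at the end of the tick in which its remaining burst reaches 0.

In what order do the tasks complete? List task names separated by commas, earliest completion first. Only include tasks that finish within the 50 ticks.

t=0: ready={A} → run A
t=1: ready={A} → run A
t=2: ready={A,B,F} → run B
t=3: ready={A,B,F} → run B
t=4: ready={A,B,D,F} → run B
t=5: ready={A,B,C,D,E,F} → run B
t=6: ready={A,C,D,E,F} → run F
t=7: ready={A,C,D,E,F,G} → run F
t=8: ready={A,C,D,E,F,G} → run F
t=9: ready={A,C,D,E,F,G} → run F
t=10: ready={A,C,D,E,F,G,H} → run F
t=11: ready={A,C,D,E,F,G,H} → run F
t=12: ready={A,C,D,E,G,H} → run G
t=13: ready={A,C,D,E,G,H} → run G
t=14: ready={A,C,D,E,G,H} → run G
t=15: ready={A,C,D,E,G,H} → run G
t=16: ready={A,C,D,E,G,H} → run G
t=17: ready={A,C,D,E,G,H} → run G
t=18: ready={A,C,D,E,G,H} → run G
t=19: ready={A,C,D,E,H} → run C
t=20: ready={A,C,D,E,H} → run C
t=21: ready={A,C,D,E,H} → run C
t=22: ready={A,C,D,E,H} → run C
t=23: ready={A,C,D,E,H} → run C
t=24: ready={A,C,D,E,H} → run C
t=25: ready={A,C,D,E,H} → run C
t=26: ready={A,D,E,H} → run H
t=27: ready={A,D,E,H} → run H
t=28: ready={A,D,E,H} → run H
t=29: ready={A,D,E,H} → run H
t=30: ready={A,D,E,H} → run H
t=31: ready={A,D,E,H} → run H
t=32: ready={A,D,E,H} → run H
t=33: ready={A,D,E,H} → run H
t=34: ready={A,D,E} → run E
t=35: ready={A,D,E} → run E
t=36: ready={A,D} → run A
t=37: ready={D} → run D
t=38: ready={D} → run D
t=39: ready={D} → run D
t=40: (idle)
t=41: (idle)
t=42: (idle)
t=43: (idle)
t=44: (idle)
t=45: (idle)
t=46: (idle)
t=47: (idle)
t=48: (idle)
t=49: (idle)

completion order = B, F, G, C, H, E, A, D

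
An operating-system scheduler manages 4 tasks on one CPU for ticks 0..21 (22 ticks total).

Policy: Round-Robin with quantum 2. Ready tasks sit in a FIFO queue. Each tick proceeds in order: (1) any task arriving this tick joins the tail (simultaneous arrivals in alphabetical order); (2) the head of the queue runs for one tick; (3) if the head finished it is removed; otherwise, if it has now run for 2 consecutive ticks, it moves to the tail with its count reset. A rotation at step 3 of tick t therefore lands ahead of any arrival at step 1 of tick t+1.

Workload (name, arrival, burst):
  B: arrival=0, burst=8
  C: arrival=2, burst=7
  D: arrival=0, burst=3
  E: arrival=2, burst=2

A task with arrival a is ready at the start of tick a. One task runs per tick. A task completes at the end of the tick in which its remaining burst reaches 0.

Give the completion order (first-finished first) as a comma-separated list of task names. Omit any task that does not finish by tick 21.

t=0: queue=[B,D] q_used=0 → run B
t=1: queue=[B,D] q_used=1 → run B
t=2: queue=[D,B,C,E] q_used=0 → run D
t=3: queue=[D,B,C,E] q_used=1 → run D
t=4: queue=[B,C,E,D] q_used=0 → run B
t=5: queue=[B,C,E,D] q_used=1 → run B
t=6: queue=[C,E,D,B] q_used=0 → run C
t=7: queue=[C,E,D,B] q_used=1 → run C
t=8: queue=[E,D,B,C] q_used=0 → run E
t=9: queue=[E,D,B,C] q_used=1 → run E
t=10: queue=[D,B,C] q_used=0 → run D
t=11: queue=[B,C] q_used=0 → run B
t=12: queue=[B,C] q_used=1 → run B
t=13: queue=[C,B] q_used=0 → run C
t=14: queue=[C,B] q_used=1 → run C
t=15: queue=[B,C] q_used=0 → run B
t=16: queue=[B,C] q_used=1 → run B
t=17: queue=[C] q_used=0 → run C
t=18: queue=[C] q_used=1 → run C
t=19: queue=[C] q_used=0 → run C
t=20: (idle)
t=21: (idle)

completion order = E, D, B, C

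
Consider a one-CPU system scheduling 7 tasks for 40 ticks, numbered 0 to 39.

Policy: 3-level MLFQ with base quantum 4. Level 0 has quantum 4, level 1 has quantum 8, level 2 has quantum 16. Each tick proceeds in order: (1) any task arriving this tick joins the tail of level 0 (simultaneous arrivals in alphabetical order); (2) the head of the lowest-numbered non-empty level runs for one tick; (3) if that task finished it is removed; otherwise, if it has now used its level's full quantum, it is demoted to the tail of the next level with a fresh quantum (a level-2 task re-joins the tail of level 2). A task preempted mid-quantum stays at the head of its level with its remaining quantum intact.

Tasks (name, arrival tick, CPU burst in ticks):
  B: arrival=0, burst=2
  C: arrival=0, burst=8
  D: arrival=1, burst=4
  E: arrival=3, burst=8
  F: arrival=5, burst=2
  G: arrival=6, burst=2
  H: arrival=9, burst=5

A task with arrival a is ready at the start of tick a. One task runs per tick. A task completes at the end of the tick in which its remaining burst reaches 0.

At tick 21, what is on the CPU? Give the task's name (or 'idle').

t=0: L0/L1/L2 = BC/-/- → run B
t=1: L0/L1/L2 = BCD/-/- → run B
t=2: L0/L1/L2 = CD/-/- → run C
t=3: L0/L1/L2 = CDE/-/- → run C
t=4: L0/L1/L2 = CDE/-/- → run C
t=5: L0/L1/L2 = CDEF/-/- → run C
t=6: L0/L1/L2 = DEFG/C/- → run D
t=7: L0/L1/L2 = DEFG/C/- → run D
t=8: L0/L1/L2 = DEFG/C/- → run D
t=9: L0/L1/L2 = DEFGH/C/- → run D
t=10: L0/L1/L2 = EFGH/C/- → run E
t=11: L0/L1/L2 = EFGH/C/- → run E
t=12: L0/L1/L2 = EFGH/C/- → run E
t=13: L0/L1/L2 = EFGH/C/- → run E
t=14: L0/L1/L2 = FGH/CE/- → run F
t=15: L0/L1/L2 = FGH/CE/- → run F
t=16: L0/L1/L2 = GH/CE/- → run G
t=17: L0/L1/L2 = GH/CE/- → run G
t=18: L0/L1/L2 = H/CE/- → run H
t=19: L0/L1/L2 = H/CE/- → run H
t=20: L0/L1/L2 = H/CE/- → run H
t=21: L0/L1/L2 = H/CE/- → run H
t=22: L0/L1/L2 = -/CEH/- → run C
t=23: L0/L1/L2 = -/CEH/- → run C
t=24: L0/L1/L2 = -/CEH/- → run C
t=25: L0/L1/L2 = -/CEH/- → run C
t=26: L0/L1/L2 = -/EH/- → run E
t=27: L0/L1/L2 = -/EH/- → run E
t=28: L0/L1/L2 = -/EH/- → run E
t=29: L0/L1/L2 = -/EH/- → run E
t=30: L0/L1/L2 = -/H/- → run H
t=31: (idle)
t=32: (idle)
t=33: (idle)
t=34: (idle)
t=35: (idle)
t=36: (idle)
t=37: (idle)
t=38: (idle)
t=39: (idle)

running at tick 21 = H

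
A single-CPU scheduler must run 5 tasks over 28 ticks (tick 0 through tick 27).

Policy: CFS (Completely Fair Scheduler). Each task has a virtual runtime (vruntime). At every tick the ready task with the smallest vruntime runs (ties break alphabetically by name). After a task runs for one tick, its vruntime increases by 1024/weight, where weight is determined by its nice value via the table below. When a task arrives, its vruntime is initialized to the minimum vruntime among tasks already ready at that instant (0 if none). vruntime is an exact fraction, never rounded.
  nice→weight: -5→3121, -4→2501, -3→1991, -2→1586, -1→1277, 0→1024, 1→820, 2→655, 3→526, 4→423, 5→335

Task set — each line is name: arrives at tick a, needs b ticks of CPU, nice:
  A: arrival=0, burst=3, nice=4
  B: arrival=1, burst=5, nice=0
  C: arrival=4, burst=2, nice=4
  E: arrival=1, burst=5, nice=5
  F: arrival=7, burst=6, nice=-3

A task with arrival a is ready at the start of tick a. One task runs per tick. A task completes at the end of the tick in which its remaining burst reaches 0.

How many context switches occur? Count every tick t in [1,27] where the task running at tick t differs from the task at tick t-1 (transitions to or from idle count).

t=0: vr[A=0] → run A
t=1: vr[A=1024/423 B=1024/423 E=1024/423] → run A
t=2: vr[A=2048/423 B=1024/423 E=1024/423] → run B
t=3: vr[A=2048/423 B=1447/423 E=1024/423] → run E
t=4: vr[A=2048/423 B=1447/423 C=1447/423 E=776192/141705] → run B
t=5: vr[A=2048/423 B=1870/423 C=1447/423 E=776192/141705] → run C
t=6: vr[A=2048/423 B=1870/423 C=2471/423 E=776192/141705] → run B
t=7: vr[A=2048/423 B=2293/423 C=2471/423 E=776192/141705 F=2048/423] → run A
t=8: vr[B=2293/423 C=2471/423 E=776192/141705 F=2048/423] → run F
t=9: vr[B=2293/423 C=2471/423 E=776192/141705 F=4510720/842193] → run F
t=10: vr[B=2293/423 C=2471/423 E=776192/141705 F=4943872/842193] → run B
t=11: vr[B=2716/423 C=2471/423 E=776192/141705 F=4943872/842193] → run E
t=12: vr[B=2716/423 C=2471/423 E=1209344/141705 F=4943872/842193] → run C
t=13: vr[B=2716/423 E=1209344/141705 F=4943872/842193] → run F
t=14: vr[B=2716/423 E=1209344/141705 F=5377024/842193] → run F
t=15: vr[B=2716/423 E=1209344/141705 F=5810176/842193] → run B
t=16: vr[E=1209344/141705 F=5810176/842193] → run F
t=17: vr[E=1209344/141705 F=6243328/842193] → run F
t=18: vr[E=1209344/141705] → run E
t=19: vr[E=1642496/141705] → run E
t=20: vr[E=2075648/141705] → run E
t=21: (idle)
t=22: (idle)
t=23: (idle)
t=24: (idle)
t=25: (idle)
t=26: (idle)
t=27: (idle)

context switches = 15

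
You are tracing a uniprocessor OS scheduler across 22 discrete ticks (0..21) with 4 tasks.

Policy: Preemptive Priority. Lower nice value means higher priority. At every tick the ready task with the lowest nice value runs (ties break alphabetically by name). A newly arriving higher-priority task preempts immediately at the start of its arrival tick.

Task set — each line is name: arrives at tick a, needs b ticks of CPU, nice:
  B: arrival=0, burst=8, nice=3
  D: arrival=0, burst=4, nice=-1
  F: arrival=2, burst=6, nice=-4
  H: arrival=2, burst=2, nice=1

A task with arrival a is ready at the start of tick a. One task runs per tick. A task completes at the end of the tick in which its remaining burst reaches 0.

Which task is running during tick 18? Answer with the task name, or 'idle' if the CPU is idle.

running at tick 18 = B

t=0: ready={B,D} → run D
t=1: ready={B,D} → run D
t=2: ready={B,D,F,H} → run F
t=3: ready={B,D,F,H} → run F
t=4: ready={B,D,F,H} → run F
t=5: ready={B,D,F,H} → run F
t=6: ready={B,D,F,H} → run F
t=7: ready={B,D,F,H} → run F
t=8: ready={B,D,H} → run D
t=9: ready={B,D,H} → run D
t=10: ready={B,H} → run H
t=11: ready={B,H} → run H
t=12: ready={B} → run B
t=13: ready={B} → run B
t=14: ready={B} → run B
t=15: ready={B} → run B
t=16: ready={B} → run B
t=17: ready={B} → run B
t=18: ready={B} → run B
t=19: ready={B} → run B
t=20: (idle)
t=21: (idle)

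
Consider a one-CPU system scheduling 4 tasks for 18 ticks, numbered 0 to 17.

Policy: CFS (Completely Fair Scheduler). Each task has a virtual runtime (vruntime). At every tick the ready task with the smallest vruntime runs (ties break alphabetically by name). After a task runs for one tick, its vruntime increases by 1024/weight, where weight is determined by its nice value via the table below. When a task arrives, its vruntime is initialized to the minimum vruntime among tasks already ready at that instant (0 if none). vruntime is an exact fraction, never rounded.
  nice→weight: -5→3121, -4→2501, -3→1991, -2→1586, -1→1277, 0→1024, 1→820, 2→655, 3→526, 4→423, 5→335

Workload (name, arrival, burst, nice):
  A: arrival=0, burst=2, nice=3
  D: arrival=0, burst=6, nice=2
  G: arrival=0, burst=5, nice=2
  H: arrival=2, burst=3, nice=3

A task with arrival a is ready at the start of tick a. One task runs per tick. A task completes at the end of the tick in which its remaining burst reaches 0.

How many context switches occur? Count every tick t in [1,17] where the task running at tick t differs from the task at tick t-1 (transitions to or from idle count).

t=0: vr[A=0 D=0 G=0] → run A
t=1: vr[A=512/263 D=0 G=0] → run D
t=2: vr[A=512/263 D=1024/655 G=0 H=0] → run G
t=3: vr[A=512/263 D=1024/655 G=1024/655 H=0] → run H
t=4: vr[A=512/263 D=1024/655 G=1024/655 H=512/263] → run D
t=5: vr[A=512/263 D=2048/655 G=1024/655 H=512/263] → run G
t=6: vr[A=512/263 D=2048/655 G=2048/655 H=512/263] → run A
t=7: vr[D=2048/655 G=2048/655 H=512/263] → run H
t=8: vr[D=2048/655 G=2048/655 H=1024/263] → run D
t=9: vr[D=3072/655 G=2048/655 H=1024/263] → run G
t=10: vr[D=3072/655 G=3072/655 H=1024/263] → run H
t=11: vr[D=3072/655 G=3072/655] → run D
t=12: vr[D=4096/655 G=3072/655] → run G
t=13: vr[D=4096/655 G=4096/655] → run D
t=14: vr[D=1024/131 G=4096/655] → run G
t=15: vr[D=1024/131] → run D
t=16: (idle)
t=17: (idle)

context switches = 16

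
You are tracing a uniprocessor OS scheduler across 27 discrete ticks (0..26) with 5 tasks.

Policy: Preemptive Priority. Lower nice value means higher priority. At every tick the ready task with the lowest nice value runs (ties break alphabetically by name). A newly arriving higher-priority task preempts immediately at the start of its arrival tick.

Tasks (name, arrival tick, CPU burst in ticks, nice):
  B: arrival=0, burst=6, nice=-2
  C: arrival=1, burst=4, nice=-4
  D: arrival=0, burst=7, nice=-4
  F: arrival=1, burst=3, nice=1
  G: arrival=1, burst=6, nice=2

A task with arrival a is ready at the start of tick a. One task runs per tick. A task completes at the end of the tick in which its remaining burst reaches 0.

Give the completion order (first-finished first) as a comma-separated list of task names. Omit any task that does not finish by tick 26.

completion order = C, D, B, F, G

t=0: ready={B,D} → run D
t=1: ready={B,C,D,F,G} → run C
t=2: ready={B,C,D,F,G} → run C
t=3: ready={B,C,D,F,G} → run C
t=4: ready={B,C,D,F,G} → run C
t=5: ready={B,D,F,G} → run D
t=6: ready={B,D,F,G} → run D
t=7: ready={B,D,F,G} → run D
t=8: ready={B,D,F,G} → run D
t=9: ready={B,D,F,G} → run D
t=10: ready={B,D,F,G} → run D
t=11: ready={B,F,G} → run B
t=12: ready={B,F,G} → run B
t=13: ready={B,F,G} → run B
t=14: ready={B,F,G} → run B
t=15: ready={B,F,G} → run B
t=16: ready={B,F,G} → run B
t=17: ready={F,G} → run F
t=18: ready={F,G} → run F
t=19: ready={F,G} → run F
t=20: ready={G} → run G
t=21: ready={G} → run G
t=22: ready={G} → run G
t=23: ready={G} → run G
t=24: ready={G} → run G
t=25: ready={G} → run G
t=26: (idle)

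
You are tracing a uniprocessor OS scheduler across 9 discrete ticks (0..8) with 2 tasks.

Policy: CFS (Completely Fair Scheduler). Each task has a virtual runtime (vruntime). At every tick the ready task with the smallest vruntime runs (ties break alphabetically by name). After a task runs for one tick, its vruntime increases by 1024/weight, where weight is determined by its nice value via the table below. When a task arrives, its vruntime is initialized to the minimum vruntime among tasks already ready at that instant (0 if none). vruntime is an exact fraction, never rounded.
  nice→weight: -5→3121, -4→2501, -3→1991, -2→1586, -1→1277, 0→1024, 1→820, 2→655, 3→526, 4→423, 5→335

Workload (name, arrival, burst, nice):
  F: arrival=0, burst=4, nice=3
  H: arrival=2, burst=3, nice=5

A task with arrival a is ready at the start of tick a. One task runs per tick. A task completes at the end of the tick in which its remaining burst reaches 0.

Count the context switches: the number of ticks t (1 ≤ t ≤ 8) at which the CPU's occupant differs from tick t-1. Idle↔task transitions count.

context switches = 4

t=0: vr[F=0] → run F
t=1: vr[F=512/263] → run F
t=2: vr[F=1024/263 H=1024/263] → run F
t=3: vr[F=1536/263 H=1024/263] → run H
t=4: vr[F=1536/263 H=612352/88105] → run F
t=5: vr[H=612352/88105] → run H
t=6: vr[H=881664/88105] → run H
t=7: (idle)
t=8: (idle)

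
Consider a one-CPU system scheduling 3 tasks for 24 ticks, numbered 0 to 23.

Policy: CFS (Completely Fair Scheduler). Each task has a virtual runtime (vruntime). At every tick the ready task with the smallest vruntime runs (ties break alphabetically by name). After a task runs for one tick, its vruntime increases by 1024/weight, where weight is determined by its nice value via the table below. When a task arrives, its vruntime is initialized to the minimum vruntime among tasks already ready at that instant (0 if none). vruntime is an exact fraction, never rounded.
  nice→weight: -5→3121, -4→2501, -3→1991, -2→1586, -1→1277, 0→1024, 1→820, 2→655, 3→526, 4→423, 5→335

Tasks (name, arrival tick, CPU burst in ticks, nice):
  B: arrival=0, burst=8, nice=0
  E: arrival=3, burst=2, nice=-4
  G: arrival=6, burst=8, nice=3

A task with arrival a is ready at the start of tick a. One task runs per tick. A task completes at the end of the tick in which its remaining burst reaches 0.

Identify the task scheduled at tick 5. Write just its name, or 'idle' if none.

t=0: vr[B=0] → run B
t=1: vr[B=1] → run B
t=2: vr[B=2] → run B
t=3: vr[B=3 E=3] → run B
t=4: vr[B=4 E=3] → run E
t=5: vr[B=4 E=8527/2501] → run E
t=6: vr[B=4 G=4] → run B
t=7: vr[B=5 G=4] → run G
t=8: vr[B=5 G=1564/263] → run B
t=9: vr[B=6 G=1564/263] → run G
t=10: vr[B=6 G=2076/263] → run B
t=11: vr[B=7 G=2076/263] → run B
t=12: vr[G=2076/263] → run G
t=13: vr[G=2588/263] → run G
t=14: vr[G=3100/263] → run G
t=15: vr[G=3612/263] → run G
t=16: vr[G=4124/263] → run G
t=17: vr[G=4636/263] → run G
t=18: (idle)
t=19: (idle)
t=20: (idle)
t=21: (idle)
t=22: (idle)
t=23: (idle)

running at tick 5 = E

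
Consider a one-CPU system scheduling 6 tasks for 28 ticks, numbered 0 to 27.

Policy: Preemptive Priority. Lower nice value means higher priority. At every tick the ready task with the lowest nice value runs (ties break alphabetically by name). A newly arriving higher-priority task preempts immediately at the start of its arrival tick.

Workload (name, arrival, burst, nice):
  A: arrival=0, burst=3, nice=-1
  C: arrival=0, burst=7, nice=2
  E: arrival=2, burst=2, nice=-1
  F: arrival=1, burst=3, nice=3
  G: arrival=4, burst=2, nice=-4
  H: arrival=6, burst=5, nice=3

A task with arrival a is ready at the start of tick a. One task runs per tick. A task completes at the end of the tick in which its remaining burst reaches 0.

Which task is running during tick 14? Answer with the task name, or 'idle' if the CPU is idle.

running at tick 14 = F

t=0: ready={A,C} → run A
t=1: ready={A,C,F} → run A
t=2: ready={A,C,E,F} → run A
t=3: ready={C,E,F} → run E
t=4: ready={C,E,F,G} → run G
t=5: ready={C,E,F,G} → run G
t=6: ready={C,E,F,H} → run E
t=7: ready={C,F,H} → run C
t=8: ready={C,F,H} → run C
t=9: ready={C,F,H} → run C
t=10: ready={C,F,H} → run C
t=11: ready={C,F,H} → run C
t=12: ready={C,F,H} → run C
t=13: ready={C,F,H} → run C
t=14: ready={F,H} → run F
t=15: ready={F,H} → run F
t=16: ready={F,H} → run F
t=17: ready={H} → run H
t=18: ready={H} → run H
t=19: ready={H} → run H
t=20: ready={H} → run H
t=21: ready={H} → run H
t=22: (idle)
t=23: (idle)
t=24: (idle)
t=25: (idle)
t=26: (idle)
t=27: (idle)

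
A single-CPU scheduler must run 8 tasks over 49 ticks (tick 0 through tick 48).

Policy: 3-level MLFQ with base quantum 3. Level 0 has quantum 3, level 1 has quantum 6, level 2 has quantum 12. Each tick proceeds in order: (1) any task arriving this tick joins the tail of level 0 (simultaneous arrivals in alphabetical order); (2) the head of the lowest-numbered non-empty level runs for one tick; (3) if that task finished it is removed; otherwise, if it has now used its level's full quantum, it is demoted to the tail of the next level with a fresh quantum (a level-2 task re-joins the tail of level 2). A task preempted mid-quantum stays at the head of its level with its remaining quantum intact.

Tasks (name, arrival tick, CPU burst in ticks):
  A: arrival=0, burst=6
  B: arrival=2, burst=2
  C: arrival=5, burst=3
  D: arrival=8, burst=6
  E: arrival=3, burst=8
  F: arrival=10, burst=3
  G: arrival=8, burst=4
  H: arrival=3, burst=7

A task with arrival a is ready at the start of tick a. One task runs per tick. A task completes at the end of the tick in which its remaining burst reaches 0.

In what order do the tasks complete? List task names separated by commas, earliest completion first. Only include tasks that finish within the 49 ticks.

t=0: L0/L1/L2 = A/-/- → run A
t=1: L0/L1/L2 = A/-/- → run A
t=2: L0/L1/L2 = AB/-/- → run A
t=3: L0/L1/L2 = BEH/A/- → run B
t=4: L0/L1/L2 = BEH/A/- → run B
t=5: L0/L1/L2 = EHC/A/- → run E
t=6: L0/L1/L2 = EHC/A/- → run E
t=7: L0/L1/L2 = EHC/A/- → run E
t=8: L0/L1/L2 = HCDG/AE/- → run H
t=9: L0/L1/L2 = HCDG/AE/- → run H
t=10: L0/L1/L2 = HCDGF/AE/- → run H
t=11: L0/L1/L2 = CDGF/AEH/- → run C
t=12: L0/L1/L2 = CDGF/AEH/- → run C
t=13: L0/L1/L2 = CDGF/AEH/- → run C
t=14: L0/L1/L2 = DGF/AEH/- → run D
t=15: L0/L1/L2 = DGF/AEH/- → run D
t=16: L0/L1/L2 = DGF/AEH/- → run D
t=17: L0/L1/L2 = GF/AEHD/- → run G
t=18: L0/L1/L2 = GF/AEHD/- → run G
t=19: L0/L1/L2 = GF/AEHD/- → run G
t=20: L0/L1/L2 = F/AEHDG/- → run F
t=21: L0/L1/L2 = F/AEHDG/- → run F
t=22: L0/L1/L2 = F/AEHDG/- → run F
t=23: L0/L1/L2 = -/AEHDG/- → run A
t=24: L0/L1/L2 = -/AEHDG/- → run A
t=25: L0/L1/L2 = -/AEHDG/- → run A
t=26: L0/L1/L2 = -/EHDG/- → run E
t=27: L0/L1/L2 = -/EHDG/- → run E
t=28: L0/L1/L2 = -/EHDG/- → run E
t=29: L0/L1/L2 = -/EHDG/- → run E
t=30: L0/L1/L2 = -/EHDG/- → run E
t=31: L0/L1/L2 = -/HDG/- → run H
t=32: L0/L1/L2 = -/HDG/- → run H
t=33: L0/L1/L2 = -/HDG/- → run H
t=34: L0/L1/L2 = -/HDG/- → run H
t=35: L0/L1/L2 = -/DG/- → run D
t=36: L0/L1/L2 = -/DG/- → run D
t=37: L0/L1/L2 = -/DG/- → run D
t=38: L0/L1/L2 = -/G/- → run G
t=39: (idle)
t=40: (idle)
t=41: (idle)
t=42: (idle)
t=43: (idle)
t=44: (idle)
t=45: (idle)
t=46: (idle)
t=47: (idle)
t=48: (idle)

completion order = B, C, F, A, E, H, D, G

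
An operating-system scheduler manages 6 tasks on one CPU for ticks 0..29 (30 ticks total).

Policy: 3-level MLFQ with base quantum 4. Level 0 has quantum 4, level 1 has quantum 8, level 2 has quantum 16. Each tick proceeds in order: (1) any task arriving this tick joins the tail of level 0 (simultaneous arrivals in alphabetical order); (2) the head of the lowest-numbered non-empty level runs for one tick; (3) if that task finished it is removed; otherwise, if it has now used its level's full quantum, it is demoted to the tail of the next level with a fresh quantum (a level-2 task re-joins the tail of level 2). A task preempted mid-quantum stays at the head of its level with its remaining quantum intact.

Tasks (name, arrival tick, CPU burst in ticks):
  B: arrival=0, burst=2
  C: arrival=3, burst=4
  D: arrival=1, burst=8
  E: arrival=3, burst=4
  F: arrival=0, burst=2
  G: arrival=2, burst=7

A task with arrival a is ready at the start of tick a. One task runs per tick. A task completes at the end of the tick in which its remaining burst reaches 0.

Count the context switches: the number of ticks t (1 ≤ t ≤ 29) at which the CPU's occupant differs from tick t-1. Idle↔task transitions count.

t=0: L0/L1/L2 = BF/-/- → run B
t=1: L0/L1/L2 = BFD/-/- → run B
t=2: L0/L1/L2 = FDG/-/- → run F
t=3: L0/L1/L2 = FDGCE/-/- → run F
t=4: L0/L1/L2 = DGCE/-/- → run D
t=5: L0/L1/L2 = DGCE/-/- → run D
t=6: L0/L1/L2 = DGCE/-/- → run D
t=7: L0/L1/L2 = DGCE/-/- → run D
t=8: L0/L1/L2 = GCE/D/- → run G
t=9: L0/L1/L2 = GCE/D/- → run G
t=10: L0/L1/L2 = GCE/D/- → run G
t=11: L0/L1/L2 = GCE/D/- → run G
t=12: L0/L1/L2 = CE/DG/- → run C
t=13: L0/L1/L2 = CE/DG/- → run C
t=14: L0/L1/L2 = CE/DG/- → run C
t=15: L0/L1/L2 = CE/DG/- → run C
t=16: L0/L1/L2 = E/DG/- → run E
t=17: L0/L1/L2 = E/DG/- → run E
t=18: L0/L1/L2 = E/DG/- → run E
t=19: L0/L1/L2 = E/DG/- → run E
t=20: L0/L1/L2 = -/DG/- → run D
t=21: L0/L1/L2 = -/DG/- → run D
t=22: L0/L1/L2 = -/DG/- → run D
t=23: L0/L1/L2 = -/DG/- → run D
t=24: L0/L1/L2 = -/G/- → run G
t=25: L0/L1/L2 = -/G/- → run G
t=26: L0/L1/L2 = -/G/- → run G
t=27: (idle)
t=28: (idle)
t=29: (idle)

context switches = 8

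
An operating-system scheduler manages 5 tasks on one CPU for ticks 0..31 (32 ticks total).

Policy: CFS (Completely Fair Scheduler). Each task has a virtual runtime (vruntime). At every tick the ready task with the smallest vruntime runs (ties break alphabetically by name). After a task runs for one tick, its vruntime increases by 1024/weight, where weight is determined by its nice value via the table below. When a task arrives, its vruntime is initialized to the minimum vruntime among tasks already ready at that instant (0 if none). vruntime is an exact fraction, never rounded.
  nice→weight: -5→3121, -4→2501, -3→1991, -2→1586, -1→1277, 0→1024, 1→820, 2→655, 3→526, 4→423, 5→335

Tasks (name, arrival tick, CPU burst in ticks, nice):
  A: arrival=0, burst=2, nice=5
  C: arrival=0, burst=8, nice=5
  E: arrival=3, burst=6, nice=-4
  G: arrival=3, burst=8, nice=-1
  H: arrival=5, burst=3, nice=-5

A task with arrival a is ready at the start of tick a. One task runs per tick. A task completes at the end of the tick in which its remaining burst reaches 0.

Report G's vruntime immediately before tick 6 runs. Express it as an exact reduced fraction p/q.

t=0: vr[A=0 C=0] → run A
t=1: vr[A=1024/335 C=0] → run C
t=2: vr[A=1024/335 C=1024/335] → run A
t=3: vr[C=1024/335 E=1024/335 G=1024/335] → run C
t=4: vr[C=2048/335 E=1024/335 G=1024/335] → run E
t=5: vr[C=2048/335 E=2904064/837835 G=1024/335 H=1024/335] → run G
t=6: vr[C=2048/335 E=2904064/837835 G=1650688/427795 H=1024/335] → run H
t=7: vr[C=2048/335 E=2904064/837835 G=1650688/427795 H=3538944/1045535] → run H
t=8: vr[C=2048/335 E=2904064/837835 G=1650688/427795 H=3881984/1045535] → run E
t=9: vr[C=2048/335 E=3247104/837835 G=1650688/427795 H=3881984/1045535] → run H
t=10: vr[C=2048/335 E=3247104/837835 G=1650688/427795] → run G
t=11: vr[C=2048/335 E=3247104/837835 G=1993728/427795] → run E
t=12: vr[C=2048/335 E=3590144/837835 G=1993728/427795] → run E
t=13: vr[C=2048/335 E=3933184/837835 G=1993728/427795] → run G
t=14: vr[C=2048/335 E=3933184/837835 G=2336768/427795] → run E
t=15: vr[C=2048/335 E=4276224/837835 G=2336768/427795] → run E
t=16: vr[C=2048/335 G=2336768/427795] → run G
t=17: vr[C=2048/335 G=2679808/427795] → run C
t=18: vr[C=3072/335 G=2679808/427795] → run G
t=19: vr[C=3072/335 G=3022848/427795] → run G
t=20: vr[C=3072/335 G=3365888/427795] → run G
t=21: vr[C=3072/335 G=3708928/427795] → run G
t=22: vr[C=3072/335] → run C
t=23: vr[C=4096/335] → run C
t=24: vr[C=1024/67] → run C
t=25: vr[C=6144/335] → run C
t=26: vr[C=7168/335] → run C
t=27: (idle)
t=28: (idle)
t=29: (idle)
t=30: (idle)
t=31: (idle)

vruntime(G, start of tick 6) = 1650688/427795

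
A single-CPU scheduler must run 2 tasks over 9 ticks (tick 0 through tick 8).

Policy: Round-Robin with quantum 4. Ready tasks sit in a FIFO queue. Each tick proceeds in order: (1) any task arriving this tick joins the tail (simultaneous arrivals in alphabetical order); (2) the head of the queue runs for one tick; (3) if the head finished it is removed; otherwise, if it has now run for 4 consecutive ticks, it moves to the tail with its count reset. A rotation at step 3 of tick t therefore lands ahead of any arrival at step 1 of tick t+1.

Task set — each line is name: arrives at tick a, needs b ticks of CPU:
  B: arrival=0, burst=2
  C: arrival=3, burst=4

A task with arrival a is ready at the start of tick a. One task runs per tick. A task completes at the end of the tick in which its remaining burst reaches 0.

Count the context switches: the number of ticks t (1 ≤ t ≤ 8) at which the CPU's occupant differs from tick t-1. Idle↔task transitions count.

context switches = 3

t=0: queue=[B] q_used=0 → run B
t=1: queue=[B] q_used=1 → run B
t=2: (idle)
t=3: queue=[C] q_used=0 → run C
t=4: queue=[C] q_used=1 → run C
t=5: queue=[C] q_used=2 → run C
t=6: queue=[C] q_used=3 → run C
t=7: (idle)
t=8: (idle)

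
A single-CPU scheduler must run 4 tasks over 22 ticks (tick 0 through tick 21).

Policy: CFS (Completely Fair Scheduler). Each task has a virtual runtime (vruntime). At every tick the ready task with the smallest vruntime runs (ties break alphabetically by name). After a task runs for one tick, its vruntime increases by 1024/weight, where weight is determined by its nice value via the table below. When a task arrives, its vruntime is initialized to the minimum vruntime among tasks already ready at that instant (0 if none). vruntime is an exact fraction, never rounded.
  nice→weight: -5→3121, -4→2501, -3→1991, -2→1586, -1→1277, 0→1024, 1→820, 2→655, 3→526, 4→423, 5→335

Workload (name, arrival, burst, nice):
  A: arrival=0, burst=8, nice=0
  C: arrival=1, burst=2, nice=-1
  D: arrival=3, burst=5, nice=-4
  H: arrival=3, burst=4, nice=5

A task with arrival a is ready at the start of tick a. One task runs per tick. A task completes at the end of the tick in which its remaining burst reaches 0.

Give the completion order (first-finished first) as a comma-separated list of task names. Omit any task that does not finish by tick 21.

t=0: vr[A=0] → run A
t=1: vr[A=1 C=1] → run A
t=2: vr[A=2 C=1] → run C
t=3: vr[A=2 C=2301/1277 D=2301/1277 H=2301/1277] → run C
t=4: vr[A=2 D=2301/1277 H=2301/1277] → run D
t=5: vr[A=2 D=7062449/3193777 H=2301/1277] → run H
t=6: vr[A=2 D=7062449/3193777 H=2078483/427795] → run A
t=7: vr[A=3 D=7062449/3193777 H=2078483/427795] → run D
t=8: vr[A=3 D=8370097/3193777 H=2078483/427795] → run D
t=9: vr[A=3 D=9677745/3193777 H=2078483/427795] → run A
t=10: vr[A=4 D=9677745/3193777 H=2078483/427795] → run D
t=11: vr[A=4 D=10985393/3193777 H=2078483/427795] → run D
t=12: vr[A=4 H=2078483/427795] → run A
t=13: vr[A=5 H=2078483/427795] → run H
t=14: vr[A=5 H=3386131/427795] → run A
t=15: vr[A=6 H=3386131/427795] → run A
t=16: vr[A=7 H=3386131/427795] → run A
t=17: vr[H=3386131/427795] → run H
t=18: vr[H=4693779/427795] → run H
t=19: (idle)
t=20: (idle)
t=21: (idle)

completion order = C, D, A, H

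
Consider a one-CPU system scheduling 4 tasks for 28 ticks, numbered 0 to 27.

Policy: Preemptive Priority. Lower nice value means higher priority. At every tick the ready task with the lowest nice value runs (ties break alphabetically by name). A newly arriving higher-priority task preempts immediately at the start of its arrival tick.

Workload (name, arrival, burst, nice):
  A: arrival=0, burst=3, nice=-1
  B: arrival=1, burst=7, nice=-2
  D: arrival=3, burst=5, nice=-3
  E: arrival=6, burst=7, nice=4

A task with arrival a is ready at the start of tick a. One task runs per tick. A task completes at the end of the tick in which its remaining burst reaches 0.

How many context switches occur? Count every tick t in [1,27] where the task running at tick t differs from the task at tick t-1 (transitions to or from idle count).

context switches = 6

t=0: ready={A} → run A
t=1: ready={A,B} → run B
t=2: ready={A,B} → run B
t=3: ready={A,B,D} → run D
t=4: ready={A,B,D} → run D
t=5: ready={A,B,D} → run D
t=6: ready={A,B,D,E} → run D
t=7: ready={A,B,D,E} → run D
t=8: ready={A,B,E} → run B
t=9: ready={A,B,E} → run B
t=10: ready={A,B,E} → run B
t=11: ready={A,B,E} → run B
t=12: ready={A,B,E} → run B
t=13: ready={A,E} → run A
t=14: ready={A,E} → run A
t=15: ready={E} → run E
t=16: ready={E} → run E
t=17: ready={E} → run E
t=18: ready={E} → run E
t=19: ready={E} → run E
t=20: ready={E} → run E
t=21: ready={E} → run E
t=22: (idle)
t=23: (idle)
t=24: (idle)
t=25: (idle)
t=26: (idle)
t=27: (idle)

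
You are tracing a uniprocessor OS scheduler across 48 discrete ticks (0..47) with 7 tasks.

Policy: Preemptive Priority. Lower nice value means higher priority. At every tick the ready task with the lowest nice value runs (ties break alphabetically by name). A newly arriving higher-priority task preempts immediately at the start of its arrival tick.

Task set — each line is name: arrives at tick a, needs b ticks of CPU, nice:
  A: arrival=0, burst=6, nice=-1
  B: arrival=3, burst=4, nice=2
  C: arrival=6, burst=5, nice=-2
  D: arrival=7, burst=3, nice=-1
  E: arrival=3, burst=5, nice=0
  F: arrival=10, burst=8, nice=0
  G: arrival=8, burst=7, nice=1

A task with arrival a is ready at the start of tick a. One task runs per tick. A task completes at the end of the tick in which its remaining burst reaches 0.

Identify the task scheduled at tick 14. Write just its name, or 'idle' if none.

running at tick 14 = E

t=0: ready={A} → run A
t=1: ready={A} → run A
t=2: ready={A} → run A
t=3: ready={A,B,E} → run A
t=4: ready={A,B,E} → run A
t=5: ready={A,B,E} → run A
t=6: ready={B,C,E} → run C
t=7: ready={B,C,D,E} → run C
t=8: ready={B,C,D,E,G} → run C
t=9: ready={B,C,D,E,G} → run C
t=10: ready={B,C,D,E,F,G} → run C
t=11: ready={B,D,E,F,G} → run D
t=12: ready={B,D,E,F,G} → run D
t=13: ready={B,D,E,F,G} → run D
t=14: ready={B,E,F,G} → run E
t=15: ready={B,E,F,G} → run E
t=16: ready={B,E,F,G} → run E
t=17: ready={B,E,F,G} → run E
t=18: ready={B,E,F,G} → run E
t=19: ready={B,F,G} → run F
t=20: ready={B,F,G} → run F
t=21: ready={B,F,G} → run F
t=22: ready={B,F,G} → run F
t=23: ready={B,F,G} → run F
t=24: ready={B,F,G} → run F
t=25: ready={B,F,G} → run F
t=26: ready={B,F,G} → run F
t=27: ready={B,G} → run G
t=28: ready={B,G} → run G
t=29: ready={B,G} → run G
t=30: ready={B,G} → run G
t=31: ready={B,G} → run G
t=32: ready={B,G} → run G
t=33: ready={B,G} → run G
t=34: ready={B} → run B
t=35: ready={B} → run B
t=36: ready={B} → run B
t=37: ready={B} → run B
t=38: (idle)
t=39: (idle)
t=40: (idle)
t=41: (idle)
t=42: (idle)
t=43: (idle)
t=44: (idle)
t=45: (idle)
t=46: (idle)
t=47: (idle)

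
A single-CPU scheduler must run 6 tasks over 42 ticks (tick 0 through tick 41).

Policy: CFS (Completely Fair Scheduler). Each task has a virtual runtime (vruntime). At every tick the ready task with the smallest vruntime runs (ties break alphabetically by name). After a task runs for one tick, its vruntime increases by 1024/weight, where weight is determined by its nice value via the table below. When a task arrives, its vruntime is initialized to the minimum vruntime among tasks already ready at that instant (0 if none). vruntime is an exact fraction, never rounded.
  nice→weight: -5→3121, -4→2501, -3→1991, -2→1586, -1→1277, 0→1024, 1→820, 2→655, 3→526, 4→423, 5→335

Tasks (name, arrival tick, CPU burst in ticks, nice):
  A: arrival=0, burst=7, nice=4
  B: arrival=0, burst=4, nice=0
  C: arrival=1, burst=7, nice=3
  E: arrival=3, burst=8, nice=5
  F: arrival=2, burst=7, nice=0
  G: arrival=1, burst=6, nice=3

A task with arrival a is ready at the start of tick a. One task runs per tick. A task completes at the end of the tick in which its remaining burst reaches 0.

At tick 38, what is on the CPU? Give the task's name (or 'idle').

running at tick 38 = E

t=0: vr[A=0 B=0] → run A
t=1: vr[A=1024/423 B=0 C=0 G=0] → run B
t=2: vr[A=1024/423 B=1 C=0 F=0 G=0] → run C
t=3: vr[A=1024/423 B=1 C=512/263 E=0 F=0 G=0] → run E
t=4: vr[A=1024/423 B=1 C=512/263 E=1024/335 F=0 G=0] → run F
t=5: vr[A=1024/423 B=1 C=512/263 E=1024/335 F=1 G=0] → run G
t=6: vr[A=1024/423 B=1 C=512/263 E=1024/335 F=1 G=512/263] → run B
t=7: vr[A=1024/423 B=2 C=512/263 E=1024/335 F=1 G=512/263] → run F
t=8: vr[A=1024/423 B=2 C=512/263 E=1024/335 F=2 G=512/263] → run C
t=9: vr[A=1024/423 B=2 C=1024/263 E=1024/335 F=2 G=512/263] → run G
t=10: vr[A=1024/423 B=2 C=1024/263 E=1024/335 F=2 G=1024/263] → run B
t=11: vr[A=1024/423 B=3 C=1024/263 E=1024/335 F=2 G=1024/263] → run F
t=12: vr[A=1024/423 B=3 C=1024/263 E=1024/335 F=3 G=1024/263] → run A
t=13: vr[A=2048/423 B=3 C=1024/263 E=1024/335 F=3 G=1024/263] → run B
t=14: vr[A=2048/423 C=1024/263 E=1024/335 F=3 G=1024/263] → run F
t=15: vr[A=2048/423 C=1024/263 E=1024/335 F=4 G=1024/263] → run E
t=16: vr[A=2048/423 C=1024/263 E=2048/335 F=4 G=1024/263] → run C
t=17: vr[A=2048/423 C=1536/263 E=2048/335 F=4 G=1024/263] → run G
t=18: vr[A=2048/423 C=1536/263 E=2048/335 F=4 G=1536/263] → run F
t=19: vr[A=2048/423 C=1536/263 E=2048/335 F=5 G=1536/263] → run A
t=20: vr[A=1024/141 C=1536/263 E=2048/335 F=5 G=1536/263] → run F
t=21: vr[A=1024/141 C=1536/263 E=2048/335 F=6 G=1536/263] → run C
t=22: vr[A=1024/141 C=2048/263 E=2048/335 F=6 G=1536/263] → run G
t=23: vr[A=1024/141 C=2048/263 E=2048/335 F=6 G=2048/263] → run F
t=24: vr[A=1024/141 C=2048/263 E=2048/335 G=2048/263] → run E
t=25: vr[A=1024/141 C=2048/263 E=3072/335 G=2048/263] → run A
t=26: vr[A=4096/423 C=2048/263 E=3072/335 G=2048/263] → run C
t=27: vr[A=4096/423 C=2560/263 E=3072/335 G=2048/263] → run G
t=28: vr[A=4096/423 C=2560/263 E=3072/335 G=2560/263] → run E
t=29: vr[A=4096/423 C=2560/263 E=4096/335 G=2560/263] → run A
t=30: vr[A=5120/423 C=2560/263 E=4096/335 G=2560/263] → run C
t=31: vr[A=5120/423 C=3072/263 E=4096/335 G=2560/263] → run G
t=32: vr[A=5120/423 C=3072/263 E=4096/335] → run C
t=33: vr[A=5120/423 E=4096/335] → run A
t=34: vr[A=2048/141 E=4096/335] → run E
t=35: vr[A=2048/141 E=1024/67] → run A
t=36: vr[E=1024/67] → run E
t=37: vr[E=6144/335] → run E
t=38: vr[E=7168/335] → run E
t=39: (idle)
t=40: (idle)
t=41: (idle)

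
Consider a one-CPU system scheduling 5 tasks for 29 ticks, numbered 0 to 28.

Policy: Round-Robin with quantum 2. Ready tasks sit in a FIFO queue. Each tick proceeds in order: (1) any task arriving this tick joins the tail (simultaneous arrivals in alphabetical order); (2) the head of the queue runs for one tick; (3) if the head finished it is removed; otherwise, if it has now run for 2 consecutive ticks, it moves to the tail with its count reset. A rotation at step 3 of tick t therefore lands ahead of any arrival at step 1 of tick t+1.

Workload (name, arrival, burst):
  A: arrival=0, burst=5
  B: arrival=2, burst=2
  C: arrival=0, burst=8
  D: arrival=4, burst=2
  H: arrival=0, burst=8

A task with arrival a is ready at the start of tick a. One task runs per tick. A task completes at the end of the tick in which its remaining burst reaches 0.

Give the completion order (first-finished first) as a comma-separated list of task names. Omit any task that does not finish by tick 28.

completion order = B, D, A, C, H

t=0: queue=[A,C,H] q_used=0 → run A
t=1: queue=[A,C,H] q_used=1 → run A
t=2: queue=[C,H,A,B] q_used=0 → run C
t=3: queue=[C,H,A,B] q_used=1 → run C
t=4: queue=[H,A,B,C,D] q_used=0 → run H
t=5: queue=[H,A,B,C,D] q_used=1 → run H
t=6: queue=[A,B,C,D,H] q_used=0 → run A
t=7: queue=[A,B,C,D,H] q_used=1 → run A
t=8: queue=[B,C,D,H,A] q_used=0 → run B
t=9: queue=[B,C,D,H,A] q_used=1 → run B
t=10: queue=[C,D,H,A] q_used=0 → run C
t=11: queue=[C,D,H,A] q_used=1 → run C
t=12: queue=[D,H,A,C] q_used=0 → run D
t=13: queue=[D,H,A,C] q_used=1 → run D
t=14: queue=[H,A,C] q_used=0 → run H
t=15: queue=[H,A,C] q_used=1 → run H
t=16: queue=[A,C,H] q_used=0 → run A
t=17: queue=[C,H] q_used=0 → run C
t=18: queue=[C,H] q_used=1 → run C
t=19: queue=[H,C] q_used=0 → run H
t=20: queue=[H,C] q_used=1 → run H
t=21: queue=[C,H] q_used=0 → run C
t=22: queue=[C,H] q_used=1 → run C
t=23: queue=[H] q_used=0 → run H
t=24: queue=[H] q_used=1 → run H
t=25: (idle)
t=26: (idle)
t=27: (idle)
t=28: (idle)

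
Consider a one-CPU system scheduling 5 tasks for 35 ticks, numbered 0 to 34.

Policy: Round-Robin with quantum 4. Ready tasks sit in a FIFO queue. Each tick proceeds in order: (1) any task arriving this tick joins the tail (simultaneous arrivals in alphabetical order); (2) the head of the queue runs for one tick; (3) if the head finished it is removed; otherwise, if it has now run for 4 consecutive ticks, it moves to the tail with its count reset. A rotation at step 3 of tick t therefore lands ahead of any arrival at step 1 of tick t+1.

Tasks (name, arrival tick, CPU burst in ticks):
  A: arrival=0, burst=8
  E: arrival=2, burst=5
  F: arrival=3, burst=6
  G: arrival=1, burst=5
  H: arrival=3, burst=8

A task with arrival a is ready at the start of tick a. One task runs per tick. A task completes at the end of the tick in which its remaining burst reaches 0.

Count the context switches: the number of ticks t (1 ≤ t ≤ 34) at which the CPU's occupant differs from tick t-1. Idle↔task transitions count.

context switches = 10

t=0: queue=[A] q_used=0 → run A
t=1: queue=[A,G] q_used=1 → run A
t=2: queue=[A,G,E] q_used=2 → run A
t=3: queue=[A,G,E,F,H] q_used=3 → run A
t=4: queue=[G,E,F,H,A] q_used=0 → run G
t=5: queue=[G,E,F,H,A] q_used=1 → run G
t=6: queue=[G,E,F,H,A] q_used=2 → run G
t=7: queue=[G,E,F,H,A] q_used=3 → run G
t=8: queue=[E,F,H,A,G] q_used=0 → run E
t=9: queue=[E,F,H,A,G] q_used=1 → run E
t=10: queue=[E,F,H,A,G] q_used=2 → run E
t=11: queue=[E,F,H,A,G] q_used=3 → run E
t=12: queue=[F,H,A,G,E] q_used=0 → run F
t=13: queue=[F,H,A,G,E] q_used=1 → run F
t=14: queue=[F,H,A,G,E] q_used=2 → run F
t=15: queue=[F,H,A,G,E] q_used=3 → run F
t=16: queue=[H,A,G,E,F] q_used=0 → run H
t=17: queue=[H,A,G,E,F] q_used=1 → run H
t=18: queue=[H,A,G,E,F] q_used=2 → run H
t=19: queue=[H,A,G,E,F] q_used=3 → run H
t=20: queue=[A,G,E,F,H] q_used=0 → run A
t=21: queue=[A,G,E,F,H] q_used=1 → run A
t=22: queue=[A,G,E,F,H] q_used=2 → run A
t=23: queue=[A,G,E,F,H] q_used=3 → run A
t=24: queue=[G,E,F,H] q_used=0 → run G
t=25: queue=[E,F,H] q_used=0 → run E
t=26: queue=[F,H] q_used=0 → run F
t=27: queue=[F,H] q_used=1 → run F
t=28: queue=[H] q_used=0 → run H
t=29: queue=[H] q_used=1 → run H
t=30: queue=[H] q_used=2 → run H
t=31: queue=[H] q_used=3 → run H
t=32: (idle)
t=33: (idle)
t=34: (idle)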